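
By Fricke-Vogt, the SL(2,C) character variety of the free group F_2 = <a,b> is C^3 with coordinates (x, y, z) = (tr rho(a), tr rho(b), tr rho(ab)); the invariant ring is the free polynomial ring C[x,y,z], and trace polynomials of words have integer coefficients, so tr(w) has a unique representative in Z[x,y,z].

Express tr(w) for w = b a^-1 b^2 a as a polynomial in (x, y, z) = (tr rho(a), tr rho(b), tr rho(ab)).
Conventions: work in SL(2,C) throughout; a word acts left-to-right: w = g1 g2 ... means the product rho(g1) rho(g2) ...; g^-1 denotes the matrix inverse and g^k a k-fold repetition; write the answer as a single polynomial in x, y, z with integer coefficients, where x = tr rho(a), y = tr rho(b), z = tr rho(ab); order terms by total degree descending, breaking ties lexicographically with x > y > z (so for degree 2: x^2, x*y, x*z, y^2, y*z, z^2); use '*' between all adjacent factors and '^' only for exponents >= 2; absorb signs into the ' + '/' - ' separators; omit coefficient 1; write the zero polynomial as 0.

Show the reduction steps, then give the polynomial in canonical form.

x*y^2*z - x^2*y - y*z^2 + y

trace(b a b) = trace(b) trace(a b) - trace(a) = y*z - x
trace(b^2 a b) = trace(b) trace(b a b) - trace(b a) = y^2*z - x*y - z
trace(a b a b) = trace(b a) trace(b a) - trace(1)   [split at repeated b] = z^2 - 2
trace(a b a) = trace(a) trace(b a) - trace(b) = x*z - y
trace(b^2 a b a) = trace(b) trace(a b a b) - trace(a b a) = y*z^2 - x*z - y
trace(b a^-1 b^2 a) = trace(b^2 a b) trace(a) - trace(b^2 a b a) = x*y^2*z - x^2*y - y*z^2 + y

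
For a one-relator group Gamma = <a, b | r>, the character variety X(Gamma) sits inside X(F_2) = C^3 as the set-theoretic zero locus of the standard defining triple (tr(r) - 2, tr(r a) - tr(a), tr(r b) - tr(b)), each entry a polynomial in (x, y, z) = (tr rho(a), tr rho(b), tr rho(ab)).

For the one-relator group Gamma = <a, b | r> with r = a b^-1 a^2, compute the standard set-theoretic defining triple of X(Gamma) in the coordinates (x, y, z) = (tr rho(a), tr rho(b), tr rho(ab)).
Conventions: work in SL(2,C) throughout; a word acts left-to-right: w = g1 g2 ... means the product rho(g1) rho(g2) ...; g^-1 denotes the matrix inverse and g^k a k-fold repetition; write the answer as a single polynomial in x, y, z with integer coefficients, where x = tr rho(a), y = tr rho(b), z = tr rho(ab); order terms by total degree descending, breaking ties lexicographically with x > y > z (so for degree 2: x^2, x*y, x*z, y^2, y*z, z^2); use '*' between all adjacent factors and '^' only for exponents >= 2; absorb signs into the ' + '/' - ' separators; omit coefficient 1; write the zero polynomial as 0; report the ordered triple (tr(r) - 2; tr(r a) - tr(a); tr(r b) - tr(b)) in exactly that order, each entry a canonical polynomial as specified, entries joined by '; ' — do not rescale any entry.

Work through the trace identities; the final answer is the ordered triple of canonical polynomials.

x^3*y - x^2*z - 2*x*y + z - 2; x^4*y - x^3*z - 3*x^2*y + 2*x*z - x + y; x^2*y*z - x*y^2 - x*z^2 + x - y

tr(a^2) = tr(a) * tr(a) - tr(1)   [square of a] = x^2 - 2
tr(a^3) = tr(a) * tr(a^2) - tr(a)   [square of a] = x^3 - 3*x
tr(a b a) = tr(a) * tr(b a) - tr(b)   [square of a] = x*z - y
tr(a^3 b) = tr(a) * tr(a b a) - tr(a b)   [square of a] = x^2*z - x*y - z
tr(a b^-1 a^2) = tr(a^3) * tr(b) - tr(a^3 b)   [inverse elimination on b] = x^3*y - x^2*z - 2*x*y + z
tr(a^4) = tr(a) * tr(a^3) - tr(a^2)  (reduce the a square) = x^4 - 4*x^2 + 2
tr(a^4 b) = tr(a) * tr(a b a^2) - tr(a b a)  (reduce the a square) = x^3*z - x^2*y - 2*x*z + y
tr(a b^-1 a^3) = tr(a^4) * tr(b) - tr(a^4 b)  (eliminate b^-1) = x^4*y - x^3*z - 3*x^2*y + 2*x*z + y
tr(b a b a) = tr(b a) * tr(b a) - tr(1)  (split on b) = z^2 - 2
tr(b a b) = tr(b) * tr(a b) - tr(a)  (reduce the b square) = y*z - x
tr(a^2 b a b) = tr(a) * tr(b a b a) - tr(b a b)  (reduce the a square) = x*z^2 - y*z - x
tr(a b^-1 a^2 b) = tr(a^2 b a) * tr(b) - tr(a^2 b a b)  (eliminate b^-1) = x^2*y*z - x*y^2 - x*z^2 + x
assemble the triple (tr(r) - 2; tr(r a) - x; tr(r b) - y)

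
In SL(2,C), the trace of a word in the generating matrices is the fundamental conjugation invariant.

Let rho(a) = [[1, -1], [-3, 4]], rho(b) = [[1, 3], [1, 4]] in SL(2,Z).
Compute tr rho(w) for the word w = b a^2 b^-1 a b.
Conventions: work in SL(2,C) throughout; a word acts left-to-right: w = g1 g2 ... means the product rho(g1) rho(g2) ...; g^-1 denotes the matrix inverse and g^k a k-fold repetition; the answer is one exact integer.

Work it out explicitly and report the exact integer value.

2143

rho(b) = [[1, 3], [1, 4]]
... * rho(a) = [[1, -1], [-3, 4]]  ->  [[-8, 11], [-11, 15]]
... * rho(a) = [[1, -1], [-3, 4]]  ->  [[-41, 52], [-56, 71]]
... * rho(b^-1) = [[4, -3], [-1, 1]]  ->  [[-216, 175], [-295, 239]]
... * rho(a) = [[1, -1], [-3, 4]]  ->  [[-741, 916], [-1012, 1251]]
... * rho(b) = [[1, 3], [1, 4]]  ->  [[175, 1441], [239, 1968]]
tr = 175 + 1968 = 2143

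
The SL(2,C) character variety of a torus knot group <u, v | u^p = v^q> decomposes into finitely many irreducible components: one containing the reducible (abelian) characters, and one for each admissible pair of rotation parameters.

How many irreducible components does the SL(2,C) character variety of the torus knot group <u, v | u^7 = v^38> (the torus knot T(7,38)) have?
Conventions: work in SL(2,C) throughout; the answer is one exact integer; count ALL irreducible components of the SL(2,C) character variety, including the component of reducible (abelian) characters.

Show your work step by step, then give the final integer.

For T(7,38): irreducibility forces the central element u^7 = v^38 to one of +I, -I.
This locks tr(u) to 2*cos(pi*alpha/7), alpha in 1..6, and tr(v) to 2*cos(pi*beta/38), beta in 1..37, on each component of irreducible characters.
Consistency of u^7 = (-1)^alpha I with v^38 = (-1)^beta I forces alpha = beta (mod 2).
Counting: 3 odd alphas x 19 odd betas + 3 even alphas x 18 even betas = 57 + 54 = 111.
components with irreducible characters: 111; plus the single component of reducible (abelian) characters: total 112.

112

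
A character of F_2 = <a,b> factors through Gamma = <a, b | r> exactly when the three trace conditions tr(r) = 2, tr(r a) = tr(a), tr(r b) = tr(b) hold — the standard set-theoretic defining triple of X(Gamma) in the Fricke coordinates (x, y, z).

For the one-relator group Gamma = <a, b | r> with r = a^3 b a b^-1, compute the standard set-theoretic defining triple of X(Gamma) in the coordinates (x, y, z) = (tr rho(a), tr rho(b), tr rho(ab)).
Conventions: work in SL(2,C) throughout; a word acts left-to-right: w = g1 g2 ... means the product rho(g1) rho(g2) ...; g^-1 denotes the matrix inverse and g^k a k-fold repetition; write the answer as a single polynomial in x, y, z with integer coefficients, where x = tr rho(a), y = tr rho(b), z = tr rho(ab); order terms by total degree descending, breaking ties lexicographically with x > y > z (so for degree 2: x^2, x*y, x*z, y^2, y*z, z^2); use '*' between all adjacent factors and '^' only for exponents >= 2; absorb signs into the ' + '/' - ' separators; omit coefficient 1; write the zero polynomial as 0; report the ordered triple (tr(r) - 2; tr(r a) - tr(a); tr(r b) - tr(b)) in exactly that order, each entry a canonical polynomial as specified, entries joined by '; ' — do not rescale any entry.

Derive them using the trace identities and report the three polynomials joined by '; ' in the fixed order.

x^3*y*z - x^2*y^2 - x^2*z^2 - x*y*z + x^2 + y^2 + z^2 - 4; x^4*y*z - x^3*y^2 - x^3*z^2 - 2*x^2*y*z + x^3 + 2*x*y^2 + 2*x*z^2 - 4*x; x^3*z - x^2*y - 2*x*z

next, tr(a b a) = tr(a)*tr(b a) - tr(b)   [square of a] = x*z - y
tr(a^2 b a) = tr(a)*tr(a b a) - tr(a b)   [square of a] = x^2*z - x*y - z
tr(a^3 b a) = tr(a)*tr(a^2 b a) - tr(a^2 b)   [square of a] = x^3*z - x^2*y - 2*x*z + y
next, tr(b a b a) = tr(b a)*tr(b a) - tr(1)   [split at a repeated b] = z^2 - 2
tr(b a b) = tr(b)*tr(a b) - tr(a)   [square of b] = y*z - x
tr(b a b a^2) = tr(a)*tr(b a b a) - tr(b a b)   [square of a] = x*z^2 - y*z - x
tr(a^3 b a b) = tr(a)*tr(b a b a^2) - tr(b a b a)   [square of a] = x^2*z^2 - x*y*z - x^2 - z^2 + 2
tr(a^3 b a b^-1) = tr(a^3 b a)*tr(b) - tr(a^3 b a b)   [inverse elimination on b] = x^3*y*z - x^2*y^2 - x^2*z^2 - x*y*z + x^2 + y^2 + z^2 - 2
next, tr(a^4 b a) = tr(a)*tr(a^2 b a^2) - tr(a^2 b a)  (reduce the a square) = x^4*z - x^3*y - 3*x^2*z + 2*x*y + z
next, tr(a^4 b a b) = tr(a)*tr(a^2 b a b a) - tr(a^2 b a b)  (reduce the a square) = x^3*z^2 - x^2*y*z - x^3 - 2*x*z^2 + y*z + 3*x
tr(a^3 b a b^-1 a) = tr(a^4 b a)*tr(b) - tr(a^4 b a b)  (eliminate b^-1) = x^4*y*z - x^3*y^2 - x^3*z^2 - 2*x^2*y*z + x^3 + 2*x*y^2 + 2*x*z^2 - 3*x
assemble the triple (tr(r) - 2; tr(r a) - x; tr(r b) - y)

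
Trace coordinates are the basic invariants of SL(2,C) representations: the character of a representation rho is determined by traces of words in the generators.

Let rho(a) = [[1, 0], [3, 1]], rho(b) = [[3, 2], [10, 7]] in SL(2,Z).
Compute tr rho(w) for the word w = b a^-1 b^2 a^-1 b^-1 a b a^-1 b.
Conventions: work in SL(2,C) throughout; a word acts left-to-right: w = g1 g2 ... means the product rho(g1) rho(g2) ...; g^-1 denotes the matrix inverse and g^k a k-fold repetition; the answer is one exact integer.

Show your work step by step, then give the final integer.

53390

rho(b) = [[3, 2], [10, 7]]
... * rho(a^-1) = [[1, 0], [-3, 1]]  ->  [[-3, 2], [-11, 7]]
... * rho(b) = [[3, 2], [10, 7]]  ->  [[11, 8], [37, 27]]
... * rho(b) = [[3, 2], [10, 7]]  ->  [[113, 78], [381, 263]]
... * rho(a^-1) = [[1, 0], [-3, 1]]  ->  [[-121, 78], [-408, 263]]
... * rho(b^-1) = [[7, -2], [-10, 3]]  ->  [[-1627, 476], [-5486, 1605]]
... * rho(a) = [[1, 0], [3, 1]]  ->  [[-199, 476], [-671, 1605]]
... * rho(b) = [[3, 2], [10, 7]]  ->  [[4163, 2934], [14037, 9893]]
... * rho(a^-1) = [[1, 0], [-3, 1]]  ->  [[-4639, 2934], [-15642, 9893]]
... * rho(b) = [[3, 2], [10, 7]]  ->  [[15423, 11260], [52004, 37967]]
tr = 15423 + 37967 = 53390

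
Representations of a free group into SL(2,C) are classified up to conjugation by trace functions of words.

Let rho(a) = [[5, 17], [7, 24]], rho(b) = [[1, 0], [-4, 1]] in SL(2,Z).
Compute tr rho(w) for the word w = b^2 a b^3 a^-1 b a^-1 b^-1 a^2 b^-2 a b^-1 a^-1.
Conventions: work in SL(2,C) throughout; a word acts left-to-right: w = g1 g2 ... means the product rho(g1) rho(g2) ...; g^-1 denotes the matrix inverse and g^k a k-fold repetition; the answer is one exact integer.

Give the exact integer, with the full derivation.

rho(b) = [[1, 0], [-4, 1]]
... * rho(b) = [[1, 0], [-4, 1]]  ->  [[1, 0], [-8, 1]]
... * rho(a) = [[5, 17], [7, 24]]  ->  [[5, 17], [-33, -112]]
... * rho(b) = [[1, 0], [-4, 1]]  ->  [[-63, 17], [415, -112]]
... * rho(b) = [[1, 0], [-4, 1]]  ->  [[-131, 17], [863, -112]]
... * rho(b) = [[1, 0], [-4, 1]]  ->  [[-199, 17], [1311, -112]]
... * rho(a^-1) = [[24, -17], [-7, 5]]  ->  [[-4895, 3468], [32248, -22847]]
... * rho(b) = [[1, 0], [-4, 1]]  ->  [[-18767, 3468], [123636, -22847]]
... * rho(a^-1) = [[24, -17], [-7, 5]]  ->  [[-474684, 336379], [3127193, -2216047]]
... * rho(b^-1) = [[1, 0], [4, 1]]  ->  [[870832, 336379], [-5736995, -2216047]]
... * rho(a) = [[5, 17], [7, 24]]  ->  [[6708813, 22877240], [-44197304, -150714043]]
... * rho(a) = [[5, 17], [7, 24]]  ->  [[193684745, 663103581], [-1275984821, -4368491200]]
... * rho(b^-1) = [[1, 0], [4, 1]]  ->  [[2846099069, 663103581], [-18749949621, -4368491200]]
... * rho(b^-1) = [[1, 0], [4, 1]]  ->  [[5498513393, 663103581], [-36223914421, -4368491200]]
... * rho(a) = [[5, 17], [7, 24]]  ->  [[32134292032, 109389213625], [-211699010505, -720650333957]]
... * rho(b^-1) = [[1, 0], [4, 1]]  ->  [[469691146532, 109389213625], [-3094300346333, -720650333957]]
... * rho(a^-1) = [[24, -17], [-7, 5]]  ->  [[10506863021393, -7437803422919], [-69218655974293, 48999854217876]]
tr = 10506863021393 + 48999854217876 = 59506717239269

59506717239269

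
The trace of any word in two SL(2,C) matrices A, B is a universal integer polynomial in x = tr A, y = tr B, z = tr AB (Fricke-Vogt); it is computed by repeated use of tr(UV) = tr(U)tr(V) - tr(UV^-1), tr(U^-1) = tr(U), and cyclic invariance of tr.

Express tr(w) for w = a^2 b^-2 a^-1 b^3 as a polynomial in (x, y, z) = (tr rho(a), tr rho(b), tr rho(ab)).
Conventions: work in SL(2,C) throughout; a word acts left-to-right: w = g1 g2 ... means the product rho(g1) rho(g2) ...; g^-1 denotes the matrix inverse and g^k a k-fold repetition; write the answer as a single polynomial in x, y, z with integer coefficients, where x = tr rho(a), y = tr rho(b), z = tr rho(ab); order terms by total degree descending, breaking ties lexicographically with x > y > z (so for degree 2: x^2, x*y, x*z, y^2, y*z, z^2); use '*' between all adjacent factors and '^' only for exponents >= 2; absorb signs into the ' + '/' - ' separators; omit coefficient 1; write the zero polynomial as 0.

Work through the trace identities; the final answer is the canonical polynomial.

tr(b^2 a) = tr(b)*tr(a b) - tr(a)  (reduce the b square) = y*z - x
tr(b^2) = tr(b)*tr(b) - tr(1)  (reduce the b square) = y^2 - 2
next, tr(b^2 a^2) = tr(a)*tr(b^2 a) - tr(b^2)  (reduce the a square) = x*y*z - x^2 - y^2 + 2
tr(b^3 a) = tr(b)*tr(b a b) - tr(b a)  (reduce the b square) = y^2*z - x*y - z
tr(b^3) = tr(b)*tr(b^2) - tr(b)  (reduce the b square) = y^3 - 3*y
tr(a b^3 a) = tr(a)*tr(b^3 a) - tr(b^3)  (reduce the a square) = x*y^2*z - x^2*y - y^3 - x*z + 3*y
and tr(a b^3 a^2) = tr(a)*tr(a b^3 a) - tr(a b^3)  (reduce the a square) = x^2*y^2*z - x^3*y - x*y^3 - x^2*z - y^2*z + 4*x*y + z
next, tr(a b a b) = tr(a b)*tr(a b) - tr(1)  (split on a) = z^2 - 2
and tr(a b a) = tr(a)*tr(b a) - tr(b)  (reduce the a square) = x*z - y
next, tr(a b a b^2) = tr(b)*tr(a b a b) - tr(a b a)  (reduce the b square) = y*z^2 - x*z - y
tr(b a b^3 a) = tr(b)*tr(a b a b^2) - tr(a b a b)  (reduce the b square) = y^2*z^2 - x*y*z - y^2 - z^2 + 2
next, tr(b a b^3) = tr(b)*tr(b a b^2) - tr(b a b)  (reduce the b square) = y^3*z - x*y^2 - 2*y*z + x
tr(a b^3 a^2 b) = tr(a)*tr(b a b^3 a) - tr(b a b^3)  (reduce the a square) = x*y^2*z^2 - x^2*y*z - y^3*z - x*z^2 + 2*y*z + x
tr(b^3 a^2 b^-1 a) = tr(a b^3 a^2)*tr(b) - tr(a b^3 a^2 b)  (eliminate b^-1) = x^2*y^3*z - x^3*y^2 - x*y^4 - x*y^2*z^2 + 4*x*y^2 + x*z^2 - y*z - x
and tr(a^-1 b^3 a^2 b^-1) = tr(b^3 a^2 b^-1)*tr(a) - tr(b^3 a^2 b^-1 a)  (eliminate a^-1) = -x^2*y^3*z + x^3*y^2 + x*y^4 + x*y^2*z^2 + x^2*y*z - x^3 - 5*x*y^2 - x*z^2 + y*z + 3*x
and tr(a^2 b^-2 a^-1 b^3) = tr(a^-1 b^3 a^2 b^-1)*tr(b) - tr(a^-1 b^3 a^2)  (eliminate b^-1) = -x^2*y^4*z + x^3*y^3 + x*y^5 + x*y^3*z^2 + x^2*y^2*z - x^3*y - 5*x*y^3 - x*y*z^2 + 4*x*y + z

-x^2*y^4*z + x^3*y^3 + x*y^5 + x*y^3*z^2 + x^2*y^2*z - x^3*y - 5*x*y^3 - x*y*z^2 + 4*x*y + z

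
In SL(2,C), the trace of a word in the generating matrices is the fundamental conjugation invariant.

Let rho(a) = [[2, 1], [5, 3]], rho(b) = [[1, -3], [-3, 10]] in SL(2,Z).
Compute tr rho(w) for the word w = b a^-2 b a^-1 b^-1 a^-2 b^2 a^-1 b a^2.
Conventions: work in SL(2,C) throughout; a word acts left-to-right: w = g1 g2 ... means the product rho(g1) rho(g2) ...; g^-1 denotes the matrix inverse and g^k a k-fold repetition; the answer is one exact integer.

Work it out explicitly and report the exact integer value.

11059161359

rho(b) = [[1, -3], [-3, 10]]
... * rho(a^-1) = [[3, -1], [-5, 2]]  ->  [[18, -7], [-59, 23]]
... * rho(a^-1) = [[3, -1], [-5, 2]]  ->  [[89, -32], [-292, 105]]
... * rho(b) = [[1, -3], [-3, 10]]  ->  [[185, -587], [-607, 1926]]
... * rho(a^-1) = [[3, -1], [-5, 2]]  ->  [[3490, -1359], [-11451, 4459]]
... * rho(b^-1) = [[10, 3], [3, 1]]  ->  [[30823, 9111], [-101133, -29894]]
... * rho(a^-1) = [[3, -1], [-5, 2]]  ->  [[46914, -12601], [-153929, 41345]]
... * rho(a^-1) = [[3, -1], [-5, 2]]  ->  [[203747, -72116], [-668512, 236619]]
... * rho(b) = [[1, -3], [-3, 10]]  ->  [[420095, -1332401], [-1378369, 4371726]]
... * rho(b) = [[1, -3], [-3, 10]]  ->  [[4417298, -14584295], [-14493547, 47852367]]
... * rho(a^-1) = [[3, -1], [-5, 2]]  ->  [[86173369, -33585888], [-282742476, 110198281]]
... * rho(b) = [[1, -3], [-3, 10]]  ->  [[186931033, -594378987], [-613337319, 1950210238]]
... * rho(a) = [[2, 1], [5, 3]]  ->  [[-2598032869, -1596205928], [8524376552, 5237293395]]
... * rho(a) = [[2, 1], [5, 3]]  ->  [[-13177095378, -7386650653], [43235220079, 24236256737]]
tr = -13177095378 + 24236256737 = 11059161359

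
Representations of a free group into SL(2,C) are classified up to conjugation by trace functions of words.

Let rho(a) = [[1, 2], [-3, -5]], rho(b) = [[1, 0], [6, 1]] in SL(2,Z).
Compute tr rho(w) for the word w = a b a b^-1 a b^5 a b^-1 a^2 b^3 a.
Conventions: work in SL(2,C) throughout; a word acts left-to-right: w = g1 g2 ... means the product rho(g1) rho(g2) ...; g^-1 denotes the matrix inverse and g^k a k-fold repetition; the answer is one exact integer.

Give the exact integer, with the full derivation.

61129160

rho(a) = [[1, 2], [-3, -5]]
... * rho(b) = [[1, 0], [6, 1]]  ->  [[13, 2], [-33, -5]]
... * rho(a) = [[1, 2], [-3, -5]]  ->  [[7, 16], [-18, -41]]
... * rho(b^-1) = [[1, 0], [-6, 1]]  ->  [[-89, 16], [228, -41]]
... * rho(a) = [[1, 2], [-3, -5]]  ->  [[-137, -258], [351, 661]]
... * rho(b) = [[1, 0], [6, 1]]  ->  [[-1685, -258], [4317, 661]]
... * rho(b) = [[1, 0], [6, 1]]  ->  [[-3233, -258], [8283, 661]]
... * rho(b) = [[1, 0], [6, 1]]  ->  [[-4781, -258], [12249, 661]]
... * rho(b) = [[1, 0], [6, 1]]  ->  [[-6329, -258], [16215, 661]]
... * rho(b) = [[1, 0], [6, 1]]  ->  [[-7877, -258], [20181, 661]]
... * rho(a) = [[1, 2], [-3, -5]]  ->  [[-7103, -14464], [18198, 37057]]
... * rho(b^-1) = [[1, 0], [-6, 1]]  ->  [[79681, -14464], [-204144, 37057]]
... * rho(a) = [[1, 2], [-3, -5]]  ->  [[123073, 231682], [-315315, -593573]]
... * rho(a) = [[1, 2], [-3, -5]]  ->  [[-571973, -912264], [1465404, 2337235]]
... * rho(b) = [[1, 0], [6, 1]]  ->  [[-6045557, -912264], [15488814, 2337235]]
... * rho(b) = [[1, 0], [6, 1]]  ->  [[-11519141, -912264], [29512224, 2337235]]
... * rho(b) = [[1, 0], [6, 1]]  ->  [[-16992725, -912264], [43535634, 2337235]]
... * rho(a) = [[1, 2], [-3, -5]]  ->  [[-14255933, -29424130], [36523929, 75385093]]
tr = -14255933 + 75385093 = 61129160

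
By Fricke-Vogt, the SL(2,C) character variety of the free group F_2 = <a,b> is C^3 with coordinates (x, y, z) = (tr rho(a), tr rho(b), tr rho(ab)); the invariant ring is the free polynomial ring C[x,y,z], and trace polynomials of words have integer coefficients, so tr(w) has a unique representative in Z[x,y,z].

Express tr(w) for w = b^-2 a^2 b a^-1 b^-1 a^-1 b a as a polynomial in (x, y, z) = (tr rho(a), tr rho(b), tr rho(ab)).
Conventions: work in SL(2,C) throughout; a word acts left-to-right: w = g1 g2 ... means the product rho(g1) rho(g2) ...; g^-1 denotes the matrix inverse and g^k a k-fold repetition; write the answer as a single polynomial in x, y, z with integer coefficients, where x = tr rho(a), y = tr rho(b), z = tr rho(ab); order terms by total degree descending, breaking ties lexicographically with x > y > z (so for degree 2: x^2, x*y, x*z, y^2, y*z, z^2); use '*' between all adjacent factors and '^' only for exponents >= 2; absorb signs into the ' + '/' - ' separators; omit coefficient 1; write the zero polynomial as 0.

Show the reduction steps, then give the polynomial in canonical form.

x^3*y^3*z^2 - x^4*y^2*z - 2*x^2*y^4*z - 2*x^2*y^2*z^3 + x^3*y^3 + x*y^5 + 2*x*y^3*z^2 + x*y*z^4 + x^4*z + 6*x^2*y^2*z + x^2*z^3 - x^3*y - 5*x*y^3 - 4*x*y*z^2 - 5*x^2*z - y^2*z - z^3 + 5*x*y + 3*z

reduce: tr(a^2) = tr(a) * tr(a) - tr(1)  (reduce the a square) = x^2 - 2
so tr(b a^2) = tr(a) * tr(b a) - tr(b)  (reduce the a square) = x*z - y
tr(a b a^2) = tr(a) * tr(b a^2) - tr(b a)  (reduce the a square) = x^2*z - x*y - z
so tr(a^3 b a) = tr(a) * tr(a b a^2) - tr(a b a)  (reduce the a square) = x^3*z - x^2*y - 2*x*z + y
tr(b a b a) = tr(b a) * tr(b a) - tr(1)  (split on b) = z^2 - 2
reduce: tr(b a b) = tr(b) * tr(a b) - tr(a)  (reduce the b square) = y*z - x
tr(b a b a^2) = tr(a) * tr(b a b a) - tr(b a b)  (reduce the a square) = x*z^2 - y*z - x
tr(a^3 b a b) = tr(a) * tr(b a b a^2) - tr(b a b a)  (reduce the a square) = x^2*z^2 - x*y*z - x^2 - z^2 + 2
tr(a b a b^-1 a^2) = tr(a^3 b a) * tr(b) - tr(a^3 b a b)  (eliminate b^-1) = x^3*y*z - x^2*y^2 - x^2*z^2 - x*y*z + x^2 + y^2 + z^2 - 2
reduce: tr(b^2) = tr(b) * tr(b) - tr(1)  (reduce the b square) = y^2 - 2
so tr(a b^2 a) = tr(a) * tr(b^2 a) - tr(b^2)  (reduce the a square) = x*y*z - x^2 - y^2 + 2
reduce: tr(b a^3 b) = tr(a) * tr(a b^2 a) - tr(a b^2)  (reduce the a square) = x^2*y*z - x^3 - x*y^2 - y*z + 3*x
so tr(a^2 b a^2 b a) = tr(a) * tr(b a^3 b a) - tr(b a^3 b)  (reduce the a square) = x^3*z^2 - 2*x^2*y*z + x*y^2 - x*z^2 + y*z - x
tr(b a b a b a) = tr(a b) * tr(a b a b) - tr(a^-1 b^-1)  (split on a) = z^3 - 3*z
tr(b a b a b) = tr(b) * tr(a b a b) - tr(a b a)  (reduce the b square) = y*z^2 - x*z - y
tr(b a b a^2 b a) = tr(a) * tr(b a b a b a) - tr(b a b a b)  (reduce the a square) = x*z^3 - y*z^2 - 2*x*z + y
tr(b a b a^2 b) = tr(b) * tr(a b a^2 b) - tr(a b a^2)  (reduce the b square) = x*y*z^2 - x^2*z - y^2*z + z
tr(a^2 b a^2 b a b) = tr(a) * tr(b a b a^2 b a) - tr(b a b a^2 b)  (reduce the a square) = x^2*z^3 - 2*x*y*z^2 - x^2*z + y^2*z + x*y - z
so tr(a b a b^-1 a^2 b a) = tr(a^2 b a^2 b a) * tr(b) - tr(a^2 b a^2 b a b)  (eliminate b^-1) = x^3*y*z^2 - 2*x^2*y^2*z - x^2*z^3 + x*y^3 + x*y*z^2 + x^2*z - 2*x*y + z
so tr(a^2 b a b a b a) = tr(a) * tr(b a b a b a^2) - tr(b a b a b a)  (reduce the a square) = x^2*z^3 - x*y*z^2 - 2*x^2*z - z^3 + x*y + 3*z
so tr(b a b a b a b a) = tr(a b a b a b) * tr(a b) - tr(b a b a)  (split on a) = z^4 - 4*z^2 + 2
so tr(b a b a b a b) = tr(b) * tr(a b a b a b) - tr(a b a b a)  (reduce the b square) = y*z^3 - x*z^2 - 2*y*z + x
reduce: tr(a^2 b a b a b a b) = tr(a) * tr(b a b a b a b a) - tr(b a b a b a b)  (reduce the a square) = x*z^4 - y*z^3 - 3*x*z^2 + 2*y*z + x
tr(a b a b^-1 a^2 b a b) = tr(a^2 b a b a b a) * tr(b) - tr(a^2 b a b a b a b)  (eliminate b^-1) = x^2*y*z^3 - x*y^2*z^2 - x*z^4 - 2*x^2*y*z + x*y^2 + 3*x*z^2 + y*z - x
reduce: tr(b^-1 a b a b^-1 a^2 b a) = tr(a b a b^-1 a^2 b a) * tr(b) - tr(a b a b^-1 a^2 b a b)  (eliminate b^-1) = x^3*y^2*z^2 - 2*x^2*y^3*z - 2*x^2*y*z^3 + x*y^4 + 2*x*y^2*z^2 + x*z^4 + 3*x^2*y*z - 3*x*y^2 - 3*x*z^2 + x
tr(b a b^-1 a^2 b a^-1 b^-1 a) = tr(b^-1 a b a b^-1 a^2 b) * tr(a) - tr(b^-1 a b a b^-1 a^2 b a)  (eliminate a^-1) = -x^3*y^2*z^2 + x^4*y*z + 2*x^2*y^3*z + 2*x^2*y*z^3 - x^3*y^2 - x^3*z^2 - x*y^4 - 2*x*y^2*z^2 - x*z^4 - 4*x^2*y*z + x^3 + 4*x*y^2 + 4*x*z^2 - 3*x
tr(a^2 b a^-1 b^-1 a^-1 b a b^-1) = tr(b a b^-1 a^2 b a^-1 b^-1) * tr(a) - tr(b a b^-1 a^2 b a^-1 b^-1 a)  (eliminate a^-1) = x^3*y^2*z^2 - x^4*y*z - 2*x^2*y^3*z - 2*x^2*y*z^3 + x^3*y^2 + x^3*z^2 + x*y^4 + 2*x*y^2*z^2 + x*z^4 + 4*x^2*y*z - 4*x*y^2 - 4*x*z^2 + x
reduce: tr(b a^3 b a b) = tr(b) * tr(a^3 b a b) - tr(a^3 b a)  (reduce the b square) = x^2*y*z^2 - x^3*z - x*y^2*z - y*z^2 + 2*x*z + y
tr(a^-1 b a^3 b a b) = tr(b a^3 b a b) * tr(a) - tr(b a^3 b a b a)  (eliminate a^-1) = x^3*y*z^2 - x^4*z - x^2*y^2*z - x^2*z^3 + 4*x^2*z + z^3 - 3*z
tr(b^-1 a^-1 b a^3 b a) = tr(a^-1 b a^3 b a) * tr(b) - tr(a^-1 b a^3 b a b)  (eliminate b^-1) = -x^3*y*z^2 + x^4*z + 2*x^2*y^2*z + x^2*z^3 - x^3*y - x*y^3 - 4*x^2*z - y^2*z - z^3 + 3*x*y + 3*z
tr(a^2 b a^-1 b^-1 a^-1 b a) = tr(b^-1 a^-1 b a^3 b) * tr(a) - tr(b^-1 a^-1 b a^3 b a)  (eliminate a^-1) = x^3*y*z^2 - x^4*z - 2*x^2*y^2*z - x^2*z^3 + x^3*y + x*y^3 + 5*x^2*z + y^2*z + z^3 - 4*x*y - 3*z
tr(b^-2 a^2 b a^-1 b^-1 a^-1 b a) = tr(a^2 b a^-1 b^-1 a^-1 b a b^-1) * tr(b) - tr(a^2 b a^-1 b^-1 a^-1 b a)  (eliminate b^-1) = x^3*y^3*z^2 - x^4*y^2*z - 2*x^2*y^4*z - 2*x^2*y^2*z^3 + x^3*y^3 + x*y^5 + 2*x*y^3*z^2 + x*y*z^4 + x^4*z + 6*x^2*y^2*z + x^2*z^3 - x^3*y - 5*x*y^3 - 4*x*y*z^2 - 5*x^2*z - y^2*z - z^3 + 5*x*y + 3*z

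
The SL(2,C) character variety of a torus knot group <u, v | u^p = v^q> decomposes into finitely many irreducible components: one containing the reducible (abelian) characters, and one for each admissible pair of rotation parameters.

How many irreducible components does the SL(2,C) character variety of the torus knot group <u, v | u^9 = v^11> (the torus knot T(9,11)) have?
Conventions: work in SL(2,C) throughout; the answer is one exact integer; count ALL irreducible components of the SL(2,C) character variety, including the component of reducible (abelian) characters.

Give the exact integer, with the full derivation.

41

For T(9,11): irreducibility forces the central element u^9 = v^11 to one of +I, -I.
So on each irreducible component the traces are pinned: tr(u) = 2*cos(pi*alpha/9) with 1 <= alpha <= 8, tr(v) = 2*cos(pi*beta/11) with 1 <= beta <= 10.
Consistency of u^9 = (-1)^alpha I with v^11 = (-1)^beta I forces alpha = beta (mod 2).
Enumerate parity-matched pairs: 4*5 odd-odd plus 4*5 even-even gives 40.
Total: 40 irreducible-character components + 1 reducible (abelian) component = 41.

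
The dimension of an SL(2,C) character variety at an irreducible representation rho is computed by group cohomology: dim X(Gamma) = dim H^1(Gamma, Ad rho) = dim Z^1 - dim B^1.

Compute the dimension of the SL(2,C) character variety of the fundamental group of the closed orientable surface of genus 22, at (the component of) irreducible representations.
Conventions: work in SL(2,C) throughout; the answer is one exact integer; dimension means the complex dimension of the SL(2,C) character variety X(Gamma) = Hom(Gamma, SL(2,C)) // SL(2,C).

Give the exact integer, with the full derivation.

126

Gamma = pi_1(Sigma_22) = < a_1, b_1, ..., a_22, b_22 | prod [a_i, b_i] > has 2g = 44 generators and 1 relator.
Before the relator condition, cocycle space has dim 3*44 = 132.
d_2 is surjective at irreducible rho (its cokernel H^2 is dual to H^0 = 0), so dim Z^1 = 132 - 3 = 129.
Coboundaries contribute dim B^1 = 3 (injective at irreducible rho).
dim H^1 = 129 - 3 = 126 = dim X.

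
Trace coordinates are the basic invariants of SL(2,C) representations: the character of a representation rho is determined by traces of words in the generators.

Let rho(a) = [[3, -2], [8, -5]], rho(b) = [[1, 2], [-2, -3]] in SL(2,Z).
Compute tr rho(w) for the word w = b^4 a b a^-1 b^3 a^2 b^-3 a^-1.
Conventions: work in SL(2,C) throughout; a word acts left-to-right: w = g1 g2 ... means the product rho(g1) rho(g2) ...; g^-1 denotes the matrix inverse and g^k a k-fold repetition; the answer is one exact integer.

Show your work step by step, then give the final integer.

-120885514

rho(b) = [[1, 2], [-2, -3]]
... * rho(b) = [[1, 2], [-2, -3]]  ->  [[-3, -4], [4, 5]]
... * rho(b) = [[1, 2], [-2, -3]]  ->  [[5, 6], [-6, -7]]
... * rho(b) = [[1, 2], [-2, -3]]  ->  [[-7, -8], [8, 9]]
... * rho(a) = [[3, -2], [8, -5]]  ->  [[-85, 54], [96, -61]]
... * rho(b) = [[1, 2], [-2, -3]]  ->  [[-193, -332], [218, 375]]
... * rho(a^-1) = [[-5, 2], [-8, 3]]  ->  [[3621, -1382], [-4090, 1561]]
... * rho(b) = [[1, 2], [-2, -3]]  ->  [[6385, 11388], [-7212, -12863]]
... * rho(b) = [[1, 2], [-2, -3]]  ->  [[-16391, -21394], [18514, 24165]]
... * rho(b) = [[1, 2], [-2, -3]]  ->  [[26397, 31400], [-29816, -35467]]
... * rho(a) = [[3, -2], [8, -5]]  ->  [[330391, -209794], [-373184, 236967]]
... * rho(a) = [[3, -2], [8, -5]]  ->  [[-687179, 388188], [776184, -438467]]
... * rho(b^-1) = [[-3, -2], [2, 1]]  ->  [[2837913, 1762546], [-3205486, -1990835]]
... * rho(b^-1) = [[-3, -2], [2, 1]]  ->  [[-4988647, -3913280], [5634788, 4420137]]
... * rho(b^-1) = [[-3, -2], [2, 1]]  ->  [[7139381, 6064014], [-8064090, -6849439]]
... * rho(a^-1) = [[-5, 2], [-8, 3]]  ->  [[-84209017, 32470804], [95115962, -36676497]]
tr = -84209017 + -36676497 = -120885514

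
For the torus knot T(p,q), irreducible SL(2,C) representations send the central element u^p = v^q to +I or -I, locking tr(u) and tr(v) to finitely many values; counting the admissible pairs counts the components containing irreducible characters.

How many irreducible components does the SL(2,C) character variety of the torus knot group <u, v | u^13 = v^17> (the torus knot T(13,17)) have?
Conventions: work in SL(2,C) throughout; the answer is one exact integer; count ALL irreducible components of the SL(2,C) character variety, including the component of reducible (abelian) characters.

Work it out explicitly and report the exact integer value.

97

Gamma = < u, v | u^13 = v^17 > (torus knot T(13,17)); the central element u^13 = v^17 acts as +I or -I in any irreducible SL(2,C) representation.
So on each irreducible component the traces are pinned: tr(u) = 2*cos(pi*alpha/13) with 1 <= alpha <= 12, tr(v) = 2*cos(pi*beta/17) with 1 <= beta <= 16.
u^13 = (-1)^alpha I and v^17 = (-1)^beta I must agree, so alpha and beta have equal parity.
Counting: 6 odd alphas x 8 odd betas + 6 even alphas x 8 even betas = 48 + 48 = 96.
That is 96 components of irreducible characters, and with the reducible (abelian) component the total is 97.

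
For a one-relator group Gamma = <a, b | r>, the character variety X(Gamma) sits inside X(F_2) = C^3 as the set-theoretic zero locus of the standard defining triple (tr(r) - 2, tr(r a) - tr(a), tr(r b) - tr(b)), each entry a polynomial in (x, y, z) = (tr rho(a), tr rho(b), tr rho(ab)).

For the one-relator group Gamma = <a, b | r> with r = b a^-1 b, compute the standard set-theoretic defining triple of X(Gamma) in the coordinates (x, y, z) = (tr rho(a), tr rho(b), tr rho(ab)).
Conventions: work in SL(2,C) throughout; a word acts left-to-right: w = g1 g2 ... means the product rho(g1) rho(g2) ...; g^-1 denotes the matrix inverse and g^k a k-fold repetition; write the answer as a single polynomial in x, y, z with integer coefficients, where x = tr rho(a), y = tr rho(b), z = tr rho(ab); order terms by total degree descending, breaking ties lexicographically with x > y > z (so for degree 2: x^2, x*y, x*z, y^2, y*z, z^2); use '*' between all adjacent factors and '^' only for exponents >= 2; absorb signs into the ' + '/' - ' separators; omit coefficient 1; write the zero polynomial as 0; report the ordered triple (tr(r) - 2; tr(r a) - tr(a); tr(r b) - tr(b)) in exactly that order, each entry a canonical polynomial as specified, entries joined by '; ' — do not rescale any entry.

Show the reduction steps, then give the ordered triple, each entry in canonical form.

x*y^2 - y*z - x - 2; x*y*z - x^2 - z^2 - x + 2; x*y^3 - y^2*z - 2*x*y - y + z

trace(b^2) = trace(b) trace(b) - trace(1)  (reduce the b square) = y^2 - 2
trace(b^2 a) = trace(b) trace(a b) - trace(a)  (reduce the b square) = y*z - x
use: trace(b a^-1 b) = trace(b^2) trace(a) - trace(b^2 a)  (eliminate a^-1) = x*y^2 - y*z - x
trace(b a b a) = trace(b a) trace(b a) - trace(1)  (split on b) = z^2 - 2
trace(b a^-1 b a) = trace(b a b) trace(a) - trace(b a b a)  (eliminate a^-1) = x*y*z - x^2 - z^2 + 2
use: trace(b^3) = trace(b) trace(b^2) - trace(b)  (reduce the b square) = y^3 - 3*y
trace(b^3 a) = trace(b) trace(a b^2) - trace(a b)  (reduce the b square) = y^2*z - x*y - z
apply: trace(b a^-1 b^2) = trace(b^3) trace(a) - trace(b^3 a)  (eliminate a^-1) = x*y^3 - y^2*z - 2*x*y + z
assemble the triple (trace(r) - 2; trace(r a) - x; trace(r b) - y)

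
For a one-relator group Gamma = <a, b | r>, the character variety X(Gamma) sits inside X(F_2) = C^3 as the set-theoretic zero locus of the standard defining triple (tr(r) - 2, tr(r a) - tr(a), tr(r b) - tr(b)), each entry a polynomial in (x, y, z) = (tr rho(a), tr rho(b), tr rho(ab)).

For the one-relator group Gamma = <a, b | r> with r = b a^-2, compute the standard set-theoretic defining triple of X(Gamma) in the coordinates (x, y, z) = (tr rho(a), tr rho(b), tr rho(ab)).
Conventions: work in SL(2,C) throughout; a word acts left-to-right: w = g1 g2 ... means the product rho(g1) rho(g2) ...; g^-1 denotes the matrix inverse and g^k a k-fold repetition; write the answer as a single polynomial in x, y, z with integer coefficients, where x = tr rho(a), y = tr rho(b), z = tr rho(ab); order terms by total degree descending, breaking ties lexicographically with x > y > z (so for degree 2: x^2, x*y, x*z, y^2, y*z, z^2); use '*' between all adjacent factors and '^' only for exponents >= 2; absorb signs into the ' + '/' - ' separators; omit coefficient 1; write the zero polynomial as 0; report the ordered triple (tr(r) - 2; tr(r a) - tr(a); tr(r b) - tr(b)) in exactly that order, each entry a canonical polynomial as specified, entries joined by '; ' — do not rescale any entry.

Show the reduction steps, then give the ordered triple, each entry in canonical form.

trace(a^-1 b) = trace(b) trace(a) - trace(b a)   [inverse elimination on a] = x*y - z
trace(b a^-2) = trace(a^-1 b) trace(a) - trace(a^-1 b a)   [inverse elimination on a] = x^2*y - x*z - y
trace(b^2) = trace(b) trace(b) - trace(1)  (reduce the b square) = y^2 - 2
reduce: trace(b^2 a) = trace(b) trace(a b) - trace(a)  (reduce the b square) = y*z - x
reduce: trace(a^-1 b^2) = trace(b^2) trace(a) - trace(b^2 a)  (eliminate a^-1) = x*y^2 - y*z - x
reduce: trace(b a^-2 b) = trace(a^-1 b^2) trace(a) - trace(a^-1 b^2 a)  (eliminate a^-1) = x^2*y^2 - x*y*z - x^2 - y^2 + 2
assemble the triple (trace(r) - 2; trace(r a) - x; trace(r b) - y)

x^2*y - x*z - y - 2; x*y - x - z; x^2*y^2 - x*y*z - x^2 - y^2 - y + 2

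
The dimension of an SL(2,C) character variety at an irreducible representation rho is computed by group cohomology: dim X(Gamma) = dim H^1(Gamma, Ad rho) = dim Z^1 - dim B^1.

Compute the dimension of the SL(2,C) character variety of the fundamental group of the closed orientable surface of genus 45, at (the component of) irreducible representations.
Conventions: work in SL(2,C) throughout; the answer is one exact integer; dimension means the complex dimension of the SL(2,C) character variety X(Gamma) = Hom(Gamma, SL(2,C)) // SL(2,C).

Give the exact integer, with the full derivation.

Gamma = pi_1(Sigma_45) = < a_1, b_1, ..., a_45, b_45 | prod [a_i, b_i] > has 2g = 90 generators and 1 relator.
Before the relator condition, cocycle space has dim 3*90 = 270.
At an irreducible rho, H^2 = coker(d_2) vanishes (Poincare duality: H^2 is dual to H^0 = invariants = 0), so d_2 is surjective onto sl_2 and dim Z^1 = 270 - 3 = 267.
Coboundaries contribute dim B^1 = 3 (injective at irreducible rho).
Hence dim X = 267 - 3 = 264.

264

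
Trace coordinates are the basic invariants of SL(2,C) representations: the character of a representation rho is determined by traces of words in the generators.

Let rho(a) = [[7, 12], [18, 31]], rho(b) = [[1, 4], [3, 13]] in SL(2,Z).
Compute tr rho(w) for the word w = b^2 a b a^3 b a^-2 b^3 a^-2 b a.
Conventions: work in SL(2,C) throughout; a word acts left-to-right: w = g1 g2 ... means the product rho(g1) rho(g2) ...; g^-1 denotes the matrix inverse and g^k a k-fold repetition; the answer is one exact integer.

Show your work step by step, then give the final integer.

rho(b) = [[1, 4], [3, 13]]
... * rho(b) = [[1, 4], [3, 13]]  ->  [[13, 56], [42, 181]]
... * rho(a) = [[7, 12], [18, 31]]  ->  [[1099, 1892], [3552, 6115]]
... * rho(b) = [[1, 4], [3, 13]]  ->  [[6775, 28992], [21897, 93703]]
... * rho(a) = [[7, 12], [18, 31]]  ->  [[569281, 980052], [1839933, 3167557]]
... * rho(a) = [[7, 12], [18, 31]]  ->  [[21625903, 37212984], [69895557, 120273463]]
... * rho(a) = [[7, 12], [18, 31]]  ->  [[821215033, 1413113340], [2654191233, 4567224037]]
... * rho(b) = [[1, 4], [3, 13]]  ->  [[5060555053, 21655333552], [16355863344, 69990677413]]
... * rho(a^-1) = [[31, -12], [-18, 7]]  ->  [[-232918797293, 90860674228], [-752800429770, 293664381763]]
... * rho(a^-1) = [[31, -12], [-18, 7]]  ->  [[-8855974852187, 3431050287112], [-28622772194604, 11089255829581]]
... * rho(b) = [[1, 4], [3, 13]]  ->  [[1437176009149, 9179754323708], [4644995294139, 29669237006137]]
... * rho(b) = [[1, 4], [3, 13]]  ->  [[28976438980273, 125085510244800], [93652706312550, 404280062256337]]
... * rho(b) = [[1, 4], [3, 13]]  ->  [[404232969714673, 1742017389103492], [1306492893081561, 5630251634582581]]
... * rho(a^-1) = [[31, -12], [-18, 7]]  ->  [[-18825090942707993, 7343326087148368], [-60843249736958067, 23733846725099335]]
... * rho(a^-1) = [[31, -12], [-18, 7]]  ->  [[-715757688792618407, 277304373922534492], [-2313349982897488107, 896255923919192149]]
... * rho(b) = [[1, 4], [3, 13]]  ->  [[116155432974985069, 741926105822474768], [375417788860088340, 2397927079359545509]]
... * rho(a) = [[7, 12], [18, 31]]  ->  [[14167757935629441307, 24393574476196538636], [45790611950492437542, 78840752926466970859]]
tr = 14167757935629441307 + 78840752926466970859 = 93008510862096412166

93008510862096412166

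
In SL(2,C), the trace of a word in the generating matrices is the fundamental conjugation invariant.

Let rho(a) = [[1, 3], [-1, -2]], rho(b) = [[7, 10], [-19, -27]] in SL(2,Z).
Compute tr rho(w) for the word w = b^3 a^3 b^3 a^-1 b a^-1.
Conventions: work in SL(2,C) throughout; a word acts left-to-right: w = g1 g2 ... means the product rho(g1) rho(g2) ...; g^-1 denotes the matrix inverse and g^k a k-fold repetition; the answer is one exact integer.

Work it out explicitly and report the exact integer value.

-2134319634

rho(b) = [[7, 10], [-19, -27]]
... * rho(b) = [[7, 10], [-19, -27]]  ->  [[-141, -200], [380, 539]]
... * rho(b) = [[7, 10], [-19, -27]]  ->  [[2813, 3990], [-7581, -10753]]
... * rho(a) = [[1, 3], [-1, -2]]  ->  [[-1177, 459], [3172, -1237]]
... * rho(a) = [[1, 3], [-1, -2]]  ->  [[-1636, -4449], [4409, 11990]]
... * rho(a) = [[1, 3], [-1, -2]]  ->  [[2813, 3990], [-7581, -10753]]
... * rho(b) = [[7, 10], [-19, -27]]  ->  [[-56119, -79600], [151240, 214521]]
... * rho(b) = [[7, 10], [-19, -27]]  ->  [[1119567, 1588010], [-3017219, -4279667]]
... * rho(b) = [[7, 10], [-19, -27]]  ->  [[-22335221, -31680600], [60193140, 85378819]]
... * rho(a^-1) = [[-2, -3], [1, 1]]  ->  [[12989842, 35325063], [-35007461, -95200601]]
... * rho(b) = [[7, 10], [-19, -27]]  ->  [[-580247303, -823878281], [1563759192, 2220341617]]
... * rho(a^-1) = [[-2, -3], [1, 1]]  ->  [[336616325, 916863628], [-907176767, -2470935959]]
tr = 336616325 + -2470935959 = -2134319634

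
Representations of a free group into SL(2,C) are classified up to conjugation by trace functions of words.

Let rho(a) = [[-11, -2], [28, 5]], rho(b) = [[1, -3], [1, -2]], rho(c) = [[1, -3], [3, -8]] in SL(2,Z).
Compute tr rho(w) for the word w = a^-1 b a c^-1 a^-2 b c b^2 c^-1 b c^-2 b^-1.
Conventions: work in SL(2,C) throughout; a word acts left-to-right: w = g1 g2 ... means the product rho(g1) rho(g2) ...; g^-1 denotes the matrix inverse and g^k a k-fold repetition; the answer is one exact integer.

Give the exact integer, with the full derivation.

rho(a^-1) = [[5, 2], [-28, -11]]
... * rho(b) = [[1, -3], [1, -2]]  ->  [[7, -19], [-39, 106]]
... * rho(a) = [[-11, -2], [28, 5]]  ->  [[-609, -109], [3397, 608]]
... * rho(c^-1) = [[-8, 3], [-3, 1]]  ->  [[5199, -1936], [-29000, 10799]]
... * rho(a^-1) = [[5, 2], [-28, -11]]  ->  [[80203, 31694], [-447372, -176789]]
... * rho(a^-1) = [[5, 2], [-28, -11]]  ->  [[-486417, -188228], [2713232, 1049935]]
... * rho(b) = [[1, -3], [1, -2]]  ->  [[-674645, 1835707], [3763167, -10239566]]
... * rho(c) = [[1, -3], [3, -8]]  ->  [[4832476, -12661721], [-26955531, 70627027]]
... * rho(b) = [[1, -3], [1, -2]]  ->  [[-7829245, 10826014], [43671496, -60387461]]
... * rho(b) = [[1, -3], [1, -2]]  ->  [[2996769, 1835707], [-16715965, -10239566]]
... * rho(c^-1) = [[-8, 3], [-3, 1]]  ->  [[-29481273, 10826014], [164446418, -60387461]]
... * rho(b) = [[1, -3], [1, -2]]  ->  [[-18655259, 66791791], [104058957, -372564332]]
... * rho(c^-1) = [[-8, 3], [-3, 1]]  ->  [[-51133301, 10826014], [285221340, -60387461]]
... * rho(c^-1) = [[-8, 3], [-3, 1]]  ->  [[376588366, -142573889], [-2100608337, 795276559]]
... * rho(b^-1) = [[-2, 3], [-1, 1]]  ->  [[-610602843, 987191209], [3405940115, -5506548452]]
tr = -610602843 + -5506548452 = -6117151295

-6117151295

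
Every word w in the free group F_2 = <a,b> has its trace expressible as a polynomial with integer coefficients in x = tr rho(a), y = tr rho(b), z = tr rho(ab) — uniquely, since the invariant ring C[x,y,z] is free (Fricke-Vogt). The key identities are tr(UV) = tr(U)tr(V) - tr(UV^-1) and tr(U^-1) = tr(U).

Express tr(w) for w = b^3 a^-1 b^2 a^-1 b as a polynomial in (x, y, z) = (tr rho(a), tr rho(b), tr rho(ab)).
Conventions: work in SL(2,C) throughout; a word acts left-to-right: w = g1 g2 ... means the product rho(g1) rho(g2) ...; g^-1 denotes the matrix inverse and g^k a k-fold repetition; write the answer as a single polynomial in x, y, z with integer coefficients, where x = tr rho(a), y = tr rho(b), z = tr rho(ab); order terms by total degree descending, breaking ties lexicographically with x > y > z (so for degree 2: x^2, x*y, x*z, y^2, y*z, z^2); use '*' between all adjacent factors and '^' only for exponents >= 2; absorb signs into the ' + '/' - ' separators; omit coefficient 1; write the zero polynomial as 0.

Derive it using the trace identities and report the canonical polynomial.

x^2*y^6 - 2*x*y^5*z - 4*x^2*y^4 + y^4*z^2 + 6*x*y^3*z + 4*x^2*y^2 - 2*y^2*z^2 - 3*x*y*z - x^2 - y^2 + 2

trace(b^2) = trace(b) * trace(b) - trace(1) = y^2 - 2
trace(b^3) = trace(b) * trace(b^2) - trace(b) = y^3 - 3*y
trace(b^4) = trace(b) * trace(b^3) - trace(b^2) = y^4 - 4*y^2 + 2
trace(b^5) = trace(b) * trace(b^4) - trace(b^3) = y^5 - 5*y^3 + 5*y
trace(b^6) = trace(b) * trace(b^5) - trace(b^4) = y^6 - 6*y^4 + 9*y^2 - 2
trace(b a b) = trace(b) * trace(a b) - trace(a) = y*z - x
trace(b a b^2) = trace(b) * trace(b a b) - trace(b a) = y^2*z - x*y - z
trace(b^3 a b) = trace(b) * trace(b a b^2) - trace(b a b) = y^3*z - x*y^2 - 2*y*z + x
trace(b^4 a b) = trace(b) * trace(b^3 a b) - trace(b^3 a) = y^4*z - x*y^3 - 3*y^2*z + 2*x*y + z
trace(b^6 a) = trace(b) * trace(b^4 a b) - trace(b^4 a) = y^5*z - x*y^4 - 4*y^3*z + 3*x*y^2 + 3*y*z - x
trace(b^2 a^-1 b^4) = trace(b^6) * trace(a) - trace(b^6 a) = x*y^6 - y^5*z - 5*x*y^4 + 4*y^3*z + 6*x*y^2 - 3*y*z - x
trace(a b a b) = trace(a b) * trace(a b) - trace(1)   [split at repeated a] = z^2 - 2
trace(a b a) = trace(a) * trace(b a) - trace(b) = x*z - y
trace(a b^2 a b) = trace(b) * trace(a b a b) - trace(a b a) = y*z^2 - x*z - y
trace(a b^2 a) = trace(a) * trace(b^2 a) - trace(b^2) = x*y*z - x^2 - y^2 + 2
trace(a b^2 a b^2) = trace(b) * trace(a b^2 a b) - trace(a b^2 a) = y^2*z^2 - 2*x*y*z + x^2 - 2
trace(b^2 a b^2 a b) = trace(b) * trace(a b^2 a b^2) - trace(a b^2 a b) = y^3*z^2 - 2*x*y^2*z + x^2*y - y*z^2 + x*z - y
trace(b^4 a b^2 a) = trace(b) * trace(b^2 a b^2 a b) - trace(b^2 a b^2 a) = y^4*z^2 - 2*x*y^3*z + x^2*y^2 - 2*y^2*z^2 + 3*x*y*z - x^2 - y^2 + 2
trace(b^2 a^-1 b^4 a) = trace(b^4 a b^2) * trace(a) - trace(b^4 a b^2 a) = x*y^5*z - x^2*y^4 - y^4*z^2 - 2*x*y^3*z + 2*x^2*y^2 + 2*y^2*z^2 + y^2 - 2
trace(b^3 a^-1 b^2 a^-1 b) = trace(b^2 a^-1 b^4) * trace(a) - trace(b^2 a^-1 b^4 a) = x^2*y^6 - 2*x*y^5*z - 4*x^2*y^4 + y^4*z^2 + 6*x*y^3*z + 4*x^2*y^2 - 2*y^2*z^2 - 3*x*y*z - x^2 - y^2 + 2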